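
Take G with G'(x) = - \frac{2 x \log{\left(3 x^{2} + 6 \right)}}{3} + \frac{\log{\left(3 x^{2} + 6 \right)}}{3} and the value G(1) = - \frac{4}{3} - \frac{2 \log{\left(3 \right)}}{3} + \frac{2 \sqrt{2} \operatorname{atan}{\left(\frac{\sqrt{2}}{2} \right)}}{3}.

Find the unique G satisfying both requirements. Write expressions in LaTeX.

The integrand splits into summands that can be handled one at a time.
A general antiderivative is \frac{x^{2}}{3} - \frac{2 x}{3} + \left(- \frac{x^{2}}{3} + \frac{x}{3}\right) \log{\left(3 x^{2} + 6 \right)} - \frac{2 \log{\left(x^{2} + 2 \right)}}{3} + \frac{2 \sqrt{2} \operatorname{atan}{\left(\frac{\sqrt{2} x}{2} \right)}}{3} + C.
The condition gives C = - \frac{4}{3} - \frac{2 \log{\left(3 \right)}}{3} + \frac{2 \sqrt{2} \operatorname{atan}{\left(\frac{\sqrt{2}}{2} \right)}}{3} - (- \frac{2 \log{\left(3 \right)}}{3} - \frac{1}{3} + \frac{2 \sqrt{2} \operatorname{atan}{\left(\frac{\sqrt{2}}{2} \right)}}{3}) = -1.
So G(x) = \frac{x^{2}}{3} - \frac{2 x}{3} + \left(- \frac{x^{2}}{3} + \frac{x}{3}\right) \log{\left(3 x^{2} + 6 \right)} - \frac{2 \log{\left(x^{2} + 2 \right)}}{3} + \frac{2 \sqrt{2} \operatorname{atan}{\left(\frac{\sqrt{2} x}{2} \right)}}{3} - 1.
Check: d/dx[\frac{x^{2}}{3} - \frac{2 x}{3} + \left(- \frac{x^{2}}{3} + \frac{x}{3}\right) \log{\left(3 x^{2} + 6 \right)} - \frac{2 \log{\left(x^{2} + 2 \right)}}{3} + \frac{2 \sqrt{2} \operatorname{atan}{\left(\frac{\sqrt{2} x}{2} \right)}}{3} - 1] = - \frac{2 x \log{\left(x^{2} + 2 \right)}}{3} - \frac{2 x \log{\left(3 \right)}}{3} + \frac{\log{\left(x^{2} + 2 \right)}}{3} + \frac{\log{\left(3 \right)}}{3}, which equals G'(x).

G(x) = \frac{x^{2}}{3} - \frac{2 x}{3} + \left(- \frac{x^{2}}{3} + \frac{x}{3}\right) \log{\left(3 x^{2} + 6 \right)} - \frac{2 \log{\left(x^{2} + 2 \right)}}{3} + \frac{2 \sqrt{2} \operatorname{atan}{\left(\frac{\sqrt{2} x}{2} \right)}}{3} - 1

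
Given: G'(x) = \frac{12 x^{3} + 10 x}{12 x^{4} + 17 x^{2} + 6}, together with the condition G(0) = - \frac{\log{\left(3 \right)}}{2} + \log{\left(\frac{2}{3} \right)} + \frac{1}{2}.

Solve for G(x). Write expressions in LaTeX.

G(x) = \log{\left(x^{2} + \frac{2}{3} \right)} - \frac{\log{\left(4 x^{2} + 3 \right)}}{2} + \frac{1}{2}

For G(x) to be correct, d/dx[G] must agree with the stated G'(x) identically.
A general antiderivative is \log{\left(x^{2} + \frac{2}{3} \right)} - \frac{\log{\left(4 x^{2} + 3 \right)}}{2} + C.
The condition gives C = - \frac{\log{\left(3 \right)}}{2} + \log{\left(\frac{2}{3} \right)} + \frac{1}{2} - (- \frac{\log{\left(3 \right)}}{2} + \log{\left(\frac{2}{3} \right)}) = \frac{1}{2}.
So G(x) = \log{\left(x^{2} + \frac{2}{3} \right)} - \frac{\log{\left(4 x^{2} + 3 \right)}}{2} + \frac{1}{2}.
Check: d/dx[\log{\left(x^{2} + \frac{2}{3} \right)} - \frac{\log{\left(4 x^{2} + 3 \right)}}{2} + \frac{1}{2}] = \frac{12 x^{3} + 10 x}{12 x^{4} + 17 x^{2} + 6} = G'(x).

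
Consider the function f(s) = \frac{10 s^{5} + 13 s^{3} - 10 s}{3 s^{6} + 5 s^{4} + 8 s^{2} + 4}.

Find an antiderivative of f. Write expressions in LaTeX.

Check any antiderivative F(s) by computing F'(s) and comparing it with f(s).
Check: d/ds[- \frac{4 \log{\left(\frac{3 s^{2}}{2} + 1 \right)}}{3} + \frac{3 \log{\left(2 s^{4} + 2 s^{2} + 4 \right)}}{2}] = \frac{10 s^{5} + 13 s^{3} - 10 s}{3 s^{6} + 5 s^{4} + 8 s^{2} + 4} = f(s).

An antiderivative is F(s) = - \frac{4 \log{\left(\frac{3 s^{2}}{2} + 1 \right)}}{3} + \frac{3 \log{\left(2 s^{4} + 2 s^{2} + 4 \right)}}{2}.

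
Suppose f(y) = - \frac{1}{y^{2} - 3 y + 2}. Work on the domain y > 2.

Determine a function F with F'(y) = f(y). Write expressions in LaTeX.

An antiderivative is F(y) = - \log{\left(y - 2 \right)} + \log{\left(y - 1 \right)}.

The denominator factors as \left(y - 2\right) \left(y - 1\right); partial fractions split f into directly integrable pieces: \frac{1}{y - 1} - \frac{1}{y - 2}.
Check: d/dy[- \log{\left(y - 2 \right)} + \log{\left(y - 1 \right)}] = - \frac{1}{y^{2} - 3 y + 2} = f(y).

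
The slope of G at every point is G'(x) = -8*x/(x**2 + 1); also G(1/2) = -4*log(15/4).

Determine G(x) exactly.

G'(x) matches the chain-rule pattern g'(h)*h' with inner function h(x) = 3*x**2 + 3; substituting u = h(x) collapses the integral.
A general antiderivative is -4*log(3*x**2 + 3) + C.
The condition gives C = -4*log(15/4) - (-4*log(15/4)) = 0.
So G(x) = -4*log(x**2 + 1) - 4*log(3).
Check: d/dx[-4*log(x**2 + 1) - 4*log(3)] = -8*x/(x**2 + 1) = G'(x).

G(x) = -4*log(x**2 + 1) - 4*log(3)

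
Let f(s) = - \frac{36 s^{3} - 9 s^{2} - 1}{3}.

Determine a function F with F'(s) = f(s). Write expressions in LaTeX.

Recover f(s) by differentiating a candidate F(s); any mismatch rules it out.
Check: d/ds[- \frac{9 s^{4} - 3 s^{3} - s - 2}{3}] = - 12 s^{3} + 3 s^{2} + \frac{1}{3}, which equals f(s).

An antiderivative is F(s) = - \frac{9 s^{4} - 3 s^{3} - s - 2}{3}.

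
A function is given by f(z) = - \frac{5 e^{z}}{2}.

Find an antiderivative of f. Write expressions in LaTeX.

An antiderivative is F(z) = - \frac{5 e^{z}}{2}.

Any candidate F(z) must reproduce f(z) exactly when differentiated.
Check: d/dz[- \frac{5 e^{z}}{2}] = - \frac{5 e^{z}}{2} = f(z).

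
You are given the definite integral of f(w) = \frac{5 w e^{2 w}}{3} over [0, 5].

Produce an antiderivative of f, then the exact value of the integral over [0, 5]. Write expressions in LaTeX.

f has the shape u'v + uv' for u = \frac{5 w}{6} - \frac{5}{12} and v = e^{2 w} — it is the derivative of the product u*v.
F(w) = \frac{5 \left(2 w - 1\right) e^{2 w}}{12} is an antiderivative of f.
Check: d/dw[\frac{5 \left(2 w - 1\right) e^{2 w}}{12}] = \frac{5 w e^{2 w}}{3} = f(w).
F(5) = \frac{15 e^{10}}{4}; F(0) = - \frac{5}{12}.
Integral = F(5) - F(0) = \frac{5}{12} + \frac{15 e^{10}}{4}.

Antiderivative: F(w) = \frac{5 \left(2 w - 1\right) e^{2 w}}{12}; value = \frac{5}{12} + \frac{15 e^{10}}{4}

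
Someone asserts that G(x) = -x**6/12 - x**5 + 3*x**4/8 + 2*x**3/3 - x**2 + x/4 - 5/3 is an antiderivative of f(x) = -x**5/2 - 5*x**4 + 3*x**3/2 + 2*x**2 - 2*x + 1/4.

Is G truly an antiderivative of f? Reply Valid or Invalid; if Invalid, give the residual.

d/dx[G] = -x**5/2 - 5*x**4 + 3*x**3/2 + 2*x**2 - 2*x + 1/4
This equals f(x) exactly, so the claim holds.

Valid - differentiating G returns exactly f.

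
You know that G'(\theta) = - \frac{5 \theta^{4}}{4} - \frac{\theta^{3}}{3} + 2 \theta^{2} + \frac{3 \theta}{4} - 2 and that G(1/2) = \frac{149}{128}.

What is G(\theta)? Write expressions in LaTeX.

The integrand splits into summands that can be handled one at a time.
A general antiderivative is - \frac{\theta^{5}}{4} - \frac{\theta^{4}}{12} + \frac{2 \theta^{3}}{3} + \frac{3 \theta^{2}}{8} - 2 \theta + C.
The condition gives C = \frac{149}{128} - (- \frac{107}{128}) = 2.
So G(\theta) = - \frac{\theta^{5}}{4} - \frac{\theta^{4}}{12} + \frac{2 \theta^{3}}{3} + \frac{3 \theta^{2}}{8} - 2 \theta + 2.
Check: d/d\theta[- \frac{\theta^{5}}{4} - \frac{\theta^{4}}{12} + \frac{2 \theta^{3}}{3} + \frac{3 \theta^{2}}{8} - 2 \theta + 2] = - \frac{5 \theta^{4}}{4} - \frac{\theta^{3}}{3} + 2 \theta^{2} + \frac{3 \theta}{4} - 2 = G'(\theta).

G(\theta) = - \frac{\theta^{5}}{4} - \frac{\theta^{4}}{12} + \frac{2 \theta^{3}}{3} + \frac{3 \theta^{2}}{8} - 2 \theta + 2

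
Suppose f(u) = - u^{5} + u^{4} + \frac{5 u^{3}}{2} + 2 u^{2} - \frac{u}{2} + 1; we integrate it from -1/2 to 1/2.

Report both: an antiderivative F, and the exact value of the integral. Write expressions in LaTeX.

Antiderivative: F(u) = \frac{u \left(- 20 u^{5} + 24 u^{4} + 75 u^{3} + 80 u^{2} - 30 u + 120\right)}{120}; value = \frac{283}{240}

Integrate term by term and add the pieces.
F(u) = \frac{u \left(- 20 u^{5} + 24 u^{4} + 75 u^{3} + 80 u^{2} - 30 u + 120\right)}{120} is an antiderivative of f.
Check: d/du[\frac{u \left(- 20 u^{5} + 24 u^{4} + 75 u^{3} + 80 u^{2} - 30 u + 120\right)}{120}] = - u^{5} + u^{4} + \frac{5 u^{3}}{2} + 2 u^{2} - \frac{u}{2} + 1 = f(u).
F(1/2) = \frac{541}{960}; F(-1/2) = - \frac{197}{320}.
Integral = F(1/2) - F(-1/2) = \frac{283}{240}.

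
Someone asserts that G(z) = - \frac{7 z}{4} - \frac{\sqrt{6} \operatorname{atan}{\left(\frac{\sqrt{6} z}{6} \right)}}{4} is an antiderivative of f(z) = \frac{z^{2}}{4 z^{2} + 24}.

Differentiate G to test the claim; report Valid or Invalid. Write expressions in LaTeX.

Invalid: d/dz[G] - f = -2, which is not 0.

d/dz[G] = \frac{- 7 z^{2} - 48}{4 z^{2} + 24}
d/dz[G] - f(z) = -2 != 0.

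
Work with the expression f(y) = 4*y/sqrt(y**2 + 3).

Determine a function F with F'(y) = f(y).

The substitution u = y**2 + 3 works: f is exactly (dF/du)*(du/dy) for that inner function.
Check: d/dy[4*sqrt(y**2 + 3)] = 4*y/sqrt(y**2 + 3) = f(y).

An antiderivative is F(y) = 4*sqrt(y**2 + 3).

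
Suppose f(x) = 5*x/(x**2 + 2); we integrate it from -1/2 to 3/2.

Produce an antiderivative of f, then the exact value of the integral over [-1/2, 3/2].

f matches the chain-rule pattern g'(h)*h' with inner function h(x) = x**2/2 + 1; substituting u = h(x) collapses the integral.
F(x) = 5*log(x**2/2 + 1)/2 is an antiderivative of f.
Check: d/dx[5*log(x**2/2 + 1)/2] = 5*x/(x**2 + 2) = f(x).
F(3/2) = 5*log(17/8)/2; F(-1/2) = 5*log(9/8)/2.
Integral = F(3/2) - F(-1/2) = -5*log(9/8)/2 + 5*log(17/8)/2.

Antiderivative: F(x) = 5*log(x**2/2 + 1)/2; value = -5*log(9/8)/2 + 5*log(17/8)/2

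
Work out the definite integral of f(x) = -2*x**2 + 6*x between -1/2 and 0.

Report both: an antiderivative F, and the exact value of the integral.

The integrand splits into summands that can be handled one at a time.
F(x) = -2*x**3/3 + 3*x**2 is an antiderivative of f.
Check: d/dx[-2*x**3/3 + 3*x**2] = -2*x**2 + 6*x = f(x).
F(0) = 0; F(-1/2) = 5/6.
Integral = F(0) - F(-1/2) = -5/6.

Antiderivative: F(x) = -2*x**3/3 + 3*x**2; value = -5/6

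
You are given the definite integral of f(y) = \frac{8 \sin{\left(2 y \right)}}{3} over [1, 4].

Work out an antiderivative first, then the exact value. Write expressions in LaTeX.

Check any antiderivative F(y) by computing F'(y) and comparing it with f(y).
F(y) = - \frac{4 \cos{\left(2 y \right)}}{3} is an antiderivative of f.
Check: d/dy[- \frac{4 \cos{\left(2 y \right)}}{3}] = \frac{8 \sin{\left(2 y \right)}}{3} = f(y).
F(4) = - \frac{4 \cos{\left(8 \right)}}{3}; F(1) = - \frac{4 \cos{\left(2 \right)}}{3}.
Integral = F(4) - F(1) = \frac{4 \cos{\left(2 \right)}}{3} - \frac{4 \cos{\left(8 \right)}}{3}.

Antiderivative: F(y) = - \frac{4 \cos{\left(2 y \right)}}{3}; value = \frac{4 \cos{\left(2 \right)}}{3} - \frac{4 \cos{\left(8 \right)}}{3}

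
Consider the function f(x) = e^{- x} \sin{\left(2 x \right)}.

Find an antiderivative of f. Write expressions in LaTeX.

Check any antiderivative F(x) by computing F'(x) and comparing it with f(x).
Check: d/dx[\frac{\left(- \sin{\left(2 x \right)} - 2 \cos{\left(2 x \right)}\right) e^{- x}}{5}] = e^{- x} \sin{\left(2 x \right)} = f(x).

An antiderivative is F(x) = \frac{\left(- \sin{\left(2 x \right)} - 2 \cos{\left(2 x \right)}\right) e^{- x}}{5}.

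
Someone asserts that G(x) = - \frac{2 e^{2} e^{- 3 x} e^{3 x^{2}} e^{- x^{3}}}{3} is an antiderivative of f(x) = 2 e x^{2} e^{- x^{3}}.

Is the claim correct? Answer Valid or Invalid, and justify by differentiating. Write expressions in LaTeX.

Invalid: d/dx[G] - f = \left(- \frac{2 x^{2} e^{3 x} e^{- 3 x^{2}}}{e} + 2 x^{2} - 4 x + 2\right) e^{2} e^{- 3 x} e^{3 x^{2}} e^{- x^{3}}, which is not 0.

d/dx[G] = \left(2 x^{2} e^{2} e^{3 x^{2}} - 4 x e^{2} e^{3 x^{2}} + 2 e^{2} e^{3 x^{2}}\right) e^{- 3 x} e^{- x^{3}}
d/dx[G] - f(x) = \left(- \frac{2 x^{2} e^{3 x} e^{- 3 x^{2}}}{e} + 2 x^{2} - 4 x + 2\right) e^{2} e^{- 3 x} e^{3 x^{2}} e^{- x^{3}} != 0.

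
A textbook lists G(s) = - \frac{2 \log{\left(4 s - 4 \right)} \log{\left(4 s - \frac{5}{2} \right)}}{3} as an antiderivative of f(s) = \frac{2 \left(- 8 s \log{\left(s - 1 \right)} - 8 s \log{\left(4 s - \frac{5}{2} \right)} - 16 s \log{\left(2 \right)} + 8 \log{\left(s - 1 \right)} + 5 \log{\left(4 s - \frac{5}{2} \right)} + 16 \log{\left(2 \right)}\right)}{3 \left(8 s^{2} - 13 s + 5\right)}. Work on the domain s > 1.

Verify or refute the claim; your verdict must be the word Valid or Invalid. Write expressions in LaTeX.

Valid - the claim checks out under differentiation.

d/ds[G] = \frac{- 16 s \log{\left(s - 1 \right)} - 16 s \log{\left(4 s - \frac{5}{2} \right)} - 32 s \log{\left(2 \right)} + 16 \log{\left(s - 1 \right)} + 10 \log{\left(4 s - \frac{5}{2} \right)} + 32 \log{\left(2 \right)}}{24 s^{2} - 39 s + 15}
This equals f(s) exactly, so the claim holds.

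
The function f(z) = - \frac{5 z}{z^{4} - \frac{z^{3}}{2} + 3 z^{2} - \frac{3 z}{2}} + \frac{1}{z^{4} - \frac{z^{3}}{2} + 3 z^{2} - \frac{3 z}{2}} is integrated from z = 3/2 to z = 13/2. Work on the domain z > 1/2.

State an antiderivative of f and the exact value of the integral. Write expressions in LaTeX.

Factor the denominator (z \left(2 z - 1\right) \left(z^{2} + 3\right)) and decompose: f = \frac{2 \left(31 z + 9\right)}{39 \left(z^{2} + 3\right)} - \frac{24}{13 \left(2 z - 1\right)} - \frac{2}{3 z}; each piece integrates to a log, atan, or power term.
F(z) = \frac{- 26 \log{\left(z \right)} - 36 \log{\left(z - \frac{1}{2} \right)} + 31 \log{\left(z^{2} + 3 \right)} + 6 \sqrt{3} \operatorname{atan}{\left(\frac{\sqrt{3} z}{3} \right)}}{39} is an antiderivative of f.
Check: d/dz[\frac{- 26 \log{\left(z \right)} - 36 \log{\left(z - \frac{1}{2} \right)} + 31 \log{\left(z^{2} + 3 \right)} + 6 \sqrt{3} \operatorname{atan}{\left(\frac{\sqrt{3} z}{3} \right)}}{39}] = \frac{2 - 10 z}{2 z^{4} - z^{3} + 6 z^{2} - 3 z}, which equals f(z).
F(13/2) = - \frac{12 \log{\left(6 \right)}}{13} - \frac{2 \log{\left(\frac{13}{2} \right)}}{3} + \frac{2 \sqrt{3} \operatorname{atan}{\left(\frac{13 \sqrt{3}}{6} \right)}}{13} + \frac{31 \log{\left(\frac{181}{4} \right)}}{39}; F(3/2) = - \frac{2 \log{\left(\frac{3}{2} \right)}}{3} + \frac{2 \sqrt{3} \operatorname{atan}{\left(\frac{\sqrt{3}}{2} \right)}}{13} + \frac{31 \log{\left(\frac{21}{4} \right)}}{39}.
Integral = F(13/2) - F(3/2) = - \frac{12 \log{\left(6 \right)}}{13} - \frac{31 \log{\left(\frac{21}{4} \right)}}{39} - \frac{2 \log{\left(\frac{13}{2} \right)}}{3} - \frac{2 \sqrt{3} \operatorname{atan}{\left(\frac{\sqrt{3}}{2} \right)}}{13} + \frac{2 \log{\left(\frac{3}{2} \right)}}{3} + \frac{2 \sqrt{3} \operatorname{atan}{\left(\frac{13 \sqrt{3}}{6} \right)}}{13} + \frac{31 \log{\left(\frac{181}{4} \right)}}{39}.

Antiderivative: F(z) = \frac{- 26 \log{\left(z \right)} - 36 \log{\left(z - \frac{1}{2} \right)} + 31 \log{\left(z^{2} + 3 \right)} + 6 \sqrt{3} \operatorname{atan}{\left(\frac{\sqrt{3} z}{3} \right)}}{39}; value = - \frac{12 \log{\left(6 \right)}}{13} - \frac{31 \log{\left(\frac{21}{4} \right)}}{39} - \frac{2 \log{\left(\frac{13}{2} \right)}}{3} - \frac{2 \sqrt{3} \operatorname{atan}{\left(\frac{\sqrt{3}}{2} \right)}}{13} + \frac{2 \log{\left(\frac{3}{2} \right)}}{3} + \frac{2 \sqrt{3} \operatorname{atan}{\left(\frac{13 \sqrt{3}}{6} \right)}}{13} + \frac{31 \log{\left(\frac{181}{4} \right)}}{39}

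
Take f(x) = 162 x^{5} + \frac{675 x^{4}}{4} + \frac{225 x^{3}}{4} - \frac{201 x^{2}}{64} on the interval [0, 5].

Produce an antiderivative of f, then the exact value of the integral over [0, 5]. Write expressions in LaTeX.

The integrand splits into summands that can be handled one at a time.
F(x) = 27 x^{6} + \frac{135 x^{5}}{4} + \frac{225 x^{4}}{16} - \frac{67 x^{3}}{64} is an antiderivative of f.
Check: d/dx[27 x^{6} + \frac{135 x^{5}}{4} + \frac{225 x^{4}}{16} - \frac{67 x^{3}}{64}] = 162 x^{5} + \frac{675 x^{4}}{4} + \frac{225 x^{3}}{4} - \frac{201 x^{2}}{64} = f(x).
F(5) = \frac{34304125}{64}; F(0) = 0.
Integral = F(5) - F(0) = \frac{34304125}{64}.

Antiderivative: F(x) = 27 x^{6} + \frac{135 x^{5}}{4} + \frac{225 x^{4}}{16} - \frac{67 x^{3}}{64}; value = \frac{34304125}{64}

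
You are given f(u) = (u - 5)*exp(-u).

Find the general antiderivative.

f has the shape v'r + vr' for v = 4 - u and r = exp(-u) — it is the derivative of the product v*r.
Check: d/du[-(u - 4)*exp(-u)] = (u - 5)*exp(-u) = f(u).

F(u) = -(u - 4)*exp(-u) + C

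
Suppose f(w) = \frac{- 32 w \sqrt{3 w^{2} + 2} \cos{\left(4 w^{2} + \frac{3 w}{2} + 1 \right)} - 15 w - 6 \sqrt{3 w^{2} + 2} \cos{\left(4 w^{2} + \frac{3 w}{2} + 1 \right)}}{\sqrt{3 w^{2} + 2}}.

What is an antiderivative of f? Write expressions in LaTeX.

An antiderivative F(w) passes only if d/dw[F] lands on f(w) exactly.
Check: d/dw[- 5 \sqrt{3 w^{2} + 2} - 4 \sin{\left(4 w^{2} + \frac{3 w}{2} + 1 \right)}] = \frac{- 32 w \sqrt{3 w^{2} + 2} \cos{\left(4 w^{2} + \frac{3 w}{2} + 1 \right)} - 15 w - 6 \sqrt{3 w^{2} + 2} \cos{\left(4 w^{2} + \frac{3 w}{2} + 1 \right)}}{\sqrt{3 w^{2} + 2}} = f(w).

An antiderivative is F(w) = - 5 \sqrt{3 w^{2} + 2} - 4 \sin{\left(4 w^{2} + \frac{3 w}{2} + 1 \right)}.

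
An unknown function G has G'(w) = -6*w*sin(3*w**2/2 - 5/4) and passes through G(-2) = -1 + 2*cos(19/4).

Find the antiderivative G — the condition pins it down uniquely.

G(w) = 2*cos(3*w**2/2 - 5/4) - 1

G'(w) matches the chain-rule pattern g'(h)*h' with inner function h(w) = 3*w**2/2 - 5/4; substituting u = h(w) collapses the integral.
A general antiderivative is 2*cos(3*w**2/2 - 5/4) + C.
The condition gives C = -1 + 2*cos(19/4) - (2*cos(19/4)) = -1.
So G(w) = 2*cos(3*w**2/2 - 5/4) - 1.
Check: d/dw[2*cos(3*w**2/2 - 5/4) - 1] = -6*w*sin(3*w**2/2 - 5/4) = G'(w).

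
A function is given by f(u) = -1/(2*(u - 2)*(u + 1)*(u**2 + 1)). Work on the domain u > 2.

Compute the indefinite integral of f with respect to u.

Factor the denominator (2*(u - 2)*(u + 1)*(u**2 + 1)) and decompose: f = -(u - 3)/(20*(u**2 + 1)) + 1/(12*(u + 1)) - 1/(30*(u - 2)); each piece integrates to a log, atan, or power term.
Check: d/du[(-4*log(u - 2) + 10*log(u + 1) - 3*log(u**2 + 1) + 18*atan(u))/120] = -1/(2*u**4 - 2*u**3 - 2*u**2 - 2*u - 4), which equals f(u).

F(u) = (-4*log(u - 2) + 10*log(u + 1) - 3*log(u**2 + 1) + 18*atan(u))/120 + C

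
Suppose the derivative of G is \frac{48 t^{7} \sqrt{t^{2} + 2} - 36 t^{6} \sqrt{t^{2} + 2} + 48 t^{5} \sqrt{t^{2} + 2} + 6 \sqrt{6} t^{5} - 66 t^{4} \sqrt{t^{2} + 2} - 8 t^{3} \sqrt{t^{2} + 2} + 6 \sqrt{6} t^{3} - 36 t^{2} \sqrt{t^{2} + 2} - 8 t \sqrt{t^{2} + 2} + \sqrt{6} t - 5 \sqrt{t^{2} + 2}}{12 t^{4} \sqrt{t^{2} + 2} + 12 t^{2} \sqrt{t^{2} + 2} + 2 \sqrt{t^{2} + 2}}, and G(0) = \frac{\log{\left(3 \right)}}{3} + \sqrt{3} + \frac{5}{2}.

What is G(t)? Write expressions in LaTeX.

G(t) = \frac{\sqrt{2} \left(6 \sqrt{2} t^{4} - 6 \sqrt{2} t^{3} - 15 \sqrt{2} t + 6 \sqrt{3} \sqrt{t^{2} + 2} - 2 \sqrt{2} \log{\left(2 t^{4} + 2 t^{2} + \frac{1}{3} \right)} + 15 \sqrt{2}\right)}{12}

Recover the given G'(t) by differentiating a candidate G(t); any mismatch rules it out.
A general antiderivative is t^{4} - t^{3} - \frac{5 t}{2} + \sqrt{\frac{3 t^{2}}{2} + 3} - \frac{\log{\left(2 t^{4} + 2 t^{2} + \frac{1}{3} \right)}}{3} + 2 + C.
The condition gives C = \frac{\log{\left(3 \right)}}{3} + \sqrt{3} + \frac{5}{2} - (\frac{\log{\left(3 \right)}}{3} + \sqrt{3} + 2) = \frac{1}{2}.
So G(t) = \frac{\sqrt{2} \left(6 \sqrt{2} t^{4} - 6 \sqrt{2} t^{3} - 15 \sqrt{2} t + 6 \sqrt{3} \sqrt{t^{2} + 2} - 2 \sqrt{2} \log{\left(2 t^{4} + 2 t^{2} + \frac{1}{3} \right)} + 15 \sqrt{2}\right)}{12}.
Check: d/dt[\frac{\sqrt{2} \left(6 \sqrt{2} t^{4} - 6 \sqrt{2} t^{3} - 15 \sqrt{2} t + 6 \sqrt{3} \sqrt{t^{2} + 2} - 2 \sqrt{2} \log{\left(2 t^{4} + 2 t^{2} + \frac{1}{3} \right)} + 15 \sqrt{2}\right)}{12}] = \frac{48 t^{7} \sqrt{t^{2} + 2} - 36 t^{6} \sqrt{t^{2} + 2} + 48 t^{5} \sqrt{t^{2} + 2} + 6 \sqrt{6} t^{5} - 66 t^{4} \sqrt{t^{2} + 2} - 8 t^{3} \sqrt{t^{2} + 2} + 6 \sqrt{6} t^{3} - 36 t^{2} \sqrt{t^{2} + 2} - 8 t \sqrt{t^{2} + 2} + \sqrt{6} t - 5 \sqrt{t^{2} + 2}}{12 t^{4} \sqrt{t^{2} + 2} + 12 t^{2} \sqrt{t^{2} + 2} + 2 \sqrt{t^{2} + 2}} = G'(t).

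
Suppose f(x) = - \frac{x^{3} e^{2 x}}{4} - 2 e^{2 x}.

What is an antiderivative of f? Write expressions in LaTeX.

Recognize the product-rule pattern: f = u'v + uv' with u = - \frac{x^{3}}{8} + \frac{3 x^{2}}{16} - \frac{3 x}{16} - \frac{29}{32}, v = e^{2 x}, so integration by parts undoes it.
Check: d/dx[- \frac{\left(4 x^{3} - 6 x^{2} + 6 x + 29\right) e^{2 x}}{32}] = - \frac{x^{3} e^{2 x}}{4} - 2 e^{2 x} = f(x).

An antiderivative is F(x) = - \frac{\left(4 x^{3} - 6 x^{2} + 6 x + 29\right) e^{2 x}}{32}.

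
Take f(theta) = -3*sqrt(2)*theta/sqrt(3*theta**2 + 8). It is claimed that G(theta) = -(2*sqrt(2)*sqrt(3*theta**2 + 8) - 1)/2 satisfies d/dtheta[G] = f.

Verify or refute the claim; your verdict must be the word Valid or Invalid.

Valid: G'(theta) = f(theta).

d/dtheta[G] = -3*sqrt(2)*theta/sqrt(3*theta**2 + 8)
This equals f(theta) exactly, so the claim holds.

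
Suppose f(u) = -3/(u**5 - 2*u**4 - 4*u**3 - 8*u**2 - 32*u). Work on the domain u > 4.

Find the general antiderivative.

F(u) = 3*log(u)/32 - log(u - 4)/160 - log(u + 2)/32 - 9*log(u**2 + 4)/320 - 3*atan(u/2)/160 + C

The denominator factors as u*(u - 4)*(u + 2)*(u**2 + 4); partial fractions split f into directly integrable pieces: -3*(3*u + 2)/(160*(u**2 + 4)) - 1/(32*(u + 2)) - 1/(160*(u - 4)) + 3/(32*u).
Check: d/du[3*log(u)/32 - log(u - 4)/160 - log(u + 2)/32 - 9*log(u**2 + 4)/320 - 3*atan(u/2)/160] = -3/(u**5 - 2*u**4 - 4*u**3 - 8*u**2 - 32*u) = f(u).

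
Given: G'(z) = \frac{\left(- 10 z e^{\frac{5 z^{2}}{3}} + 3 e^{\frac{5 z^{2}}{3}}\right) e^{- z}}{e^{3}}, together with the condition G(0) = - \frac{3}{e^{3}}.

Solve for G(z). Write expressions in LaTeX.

G(z) = - \frac{3 e^{- z} e^{\frac{5 z^{2}}{3}}}{e^{3}}

G'(z) matches the chain-rule pattern g'(h)*h' with inner function h(z) = \frac{5 z^{2}}{3} - z - 3; substituting u = h(z) collapses the integral.
A general antiderivative is - 3 e^{\frac{5 z^{2}}{3} - z - 3} + C.
The condition gives C = - \frac{3}{e^{3}} - (- \frac{3}{e^{3}}) = 0.
So G(z) = - \frac{3 e^{- z} e^{\frac{5 z^{2}}{3}}}{e^{3}}.
Check: d/dz[- \frac{3 e^{- z} e^{\frac{5 z^{2}}{3}}}{e^{3}}] = \frac{\left(- 10 z e^{\frac{5 z^{2}}{3}} + 3 e^{\frac{5 z^{2}}{3}}\right) e^{- z}}{e^{3}} = G'(z).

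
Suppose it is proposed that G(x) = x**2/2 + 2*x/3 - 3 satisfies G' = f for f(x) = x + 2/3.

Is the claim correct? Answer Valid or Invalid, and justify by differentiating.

d/dx[G] = x + 2/3
This equals f(x) exactly, so the claim holds.

Valid - the claim checks out under differentiation.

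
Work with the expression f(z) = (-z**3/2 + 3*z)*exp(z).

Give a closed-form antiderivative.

f has the shape u'v + uv' for u = -z**3/2 + 3*z**2/2 and v = exp(z) — it is the derivative of the product u*v.
Check: d/dz[-z**3*exp(z)/2 + 3*z**2*exp(z)/2] = -z**3*exp(z)/2 + 3*z*exp(z), which equals f(z).

An antiderivative is F(z) = -z**3*exp(z)/2 + 3*z**2*exp(z)/2.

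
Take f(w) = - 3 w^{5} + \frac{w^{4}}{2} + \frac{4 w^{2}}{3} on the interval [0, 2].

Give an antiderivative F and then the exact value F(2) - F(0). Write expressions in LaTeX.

The integrand splits into summands that can be handled one at a time.
F(w) = - \frac{w^{6}}{2} + \frac{w^{5}}{10} + \frac{4 w^{3}}{9} is an antiderivative of f.
Check: d/dw[- \frac{w^{6}}{2} + \frac{w^{5}}{10} + \frac{4 w^{3}}{9}] = - 3 w^{5} + \frac{w^{4}}{2} + \frac{4 w^{2}}{3} = f(w).
F(2) = - \frac{1136}{45}; F(0) = 0.
Integral = F(2) - F(0) = - \frac{1136}{45}.

Antiderivative: F(w) = - \frac{w^{6}}{2} + \frac{w^{5}}{10} + \frac{4 w^{3}}{9}; value = - \frac{1136}{45}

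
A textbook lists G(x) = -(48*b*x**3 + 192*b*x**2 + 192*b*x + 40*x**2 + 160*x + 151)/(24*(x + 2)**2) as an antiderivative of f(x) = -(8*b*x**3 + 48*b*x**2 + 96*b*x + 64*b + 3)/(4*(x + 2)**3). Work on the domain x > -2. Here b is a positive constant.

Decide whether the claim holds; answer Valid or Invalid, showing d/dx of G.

Valid - differentiating G returns exactly f.

d/dx[G] = (-8*b*x**3 - 48*b*x**2 - 96*b*x - 64*b - 3)/(4*x**3 + 24*x**2 + 48*x + 32)
This equals f(x) exactly, so the claim holds.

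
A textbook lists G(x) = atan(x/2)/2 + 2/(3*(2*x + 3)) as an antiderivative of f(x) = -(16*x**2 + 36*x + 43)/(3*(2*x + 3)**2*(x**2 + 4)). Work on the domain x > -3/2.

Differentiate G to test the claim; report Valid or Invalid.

d/dx[G] = (8*x**2 + 36*x + 11)/(12*x**4 + 36*x**3 + 75*x**2 + 144*x + 108)
d/dx[G] - f(x) = 2/(x**2 + 4) != 0.

Invalid: d/dx[G] - f = 2/(x**2 + 4), which is not 0.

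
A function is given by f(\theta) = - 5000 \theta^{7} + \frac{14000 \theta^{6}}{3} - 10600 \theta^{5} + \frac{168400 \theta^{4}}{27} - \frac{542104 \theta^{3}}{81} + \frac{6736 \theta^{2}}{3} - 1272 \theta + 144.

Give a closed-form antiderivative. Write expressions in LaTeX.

An antiderivative is F(\theta) = - 625 \theta^{8} + \frac{2000 \theta^{7}}{3} - \frac{5300 \theta^{6}}{3} + \frac{33680 \theta^{5}}{27} - \frac{135526 \theta^{4}}{81} + \frac{6736 \theta^{3}}{9} - 636 \theta^{2} + 144 \theta.

The substitution u = - 5 \theta^{2} + \frac{4 \theta}{3} - 3 works: f is exactly (dF/du)*(du/d\theta) for that inner function.
Check: d/d\theta[- 625 \theta^{8} + \frac{2000 \theta^{7}}{3} - \frac{5300 \theta^{6}}{3} + \frac{33680 \theta^{5}}{27} - \frac{135526 \theta^{4}}{81} + \frac{6736 \theta^{3}}{9} - 636 \theta^{2} + 144 \theta] = - 5000 \theta^{7} + \frac{14000 \theta^{6}}{3} - 10600 \theta^{5} + \frac{168400 \theta^{4}}{27} - \frac{542104 \theta^{3}}{81} + \frac{6736 \theta^{2}}{3} - 1272 \theta + 144 = f(\theta).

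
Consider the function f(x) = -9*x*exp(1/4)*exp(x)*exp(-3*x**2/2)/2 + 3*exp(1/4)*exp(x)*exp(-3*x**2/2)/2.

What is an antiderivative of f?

The substitution u = -3*x**2/2 + x + 1/4 works: f is exactly (dF/du)*(du/dx) for that inner function.
Check: d/dx[3*exp(-3*x**2/2 + x + 1/4)/2] = -9*x*exp(1/4)*exp(x)*exp(-3*x**2/2)/2 + 3*exp(1/4)*exp(x)*exp(-3*x**2/2)/2 = f(x).

An antiderivative is F(x) = 3*exp(-3*x**2/2 + x + 1/4)/2.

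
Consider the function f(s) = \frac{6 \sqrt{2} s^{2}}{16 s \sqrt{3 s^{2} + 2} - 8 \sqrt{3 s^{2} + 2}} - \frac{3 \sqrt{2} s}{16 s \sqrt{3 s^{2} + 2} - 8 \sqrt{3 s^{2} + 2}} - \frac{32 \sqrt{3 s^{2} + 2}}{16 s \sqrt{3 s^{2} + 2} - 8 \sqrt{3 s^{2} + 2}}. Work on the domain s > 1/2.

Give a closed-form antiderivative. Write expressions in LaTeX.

An antiderivative is F(s) = \frac{\sqrt{2} \left(\sqrt{3 s^{2} + 2} - 8 \sqrt{2} \log{\left(2 s - 1 \right)}\right)}{8}.

The integrand splits into summands that can be handled one at a time.
Check: d/ds[\frac{\sqrt{2} \left(\sqrt{3 s^{2} + 2} - 8 \sqrt{2} \log{\left(2 s - 1 \right)}\right)}{8}] = \frac{6 \sqrt{2} s^{2} - 3 \sqrt{2} s - 32 \sqrt{3 s^{2} + 2}}{16 s \sqrt{3 s^{2} + 2} - 8 \sqrt{3 s^{2} + 2}}, which equals f(s).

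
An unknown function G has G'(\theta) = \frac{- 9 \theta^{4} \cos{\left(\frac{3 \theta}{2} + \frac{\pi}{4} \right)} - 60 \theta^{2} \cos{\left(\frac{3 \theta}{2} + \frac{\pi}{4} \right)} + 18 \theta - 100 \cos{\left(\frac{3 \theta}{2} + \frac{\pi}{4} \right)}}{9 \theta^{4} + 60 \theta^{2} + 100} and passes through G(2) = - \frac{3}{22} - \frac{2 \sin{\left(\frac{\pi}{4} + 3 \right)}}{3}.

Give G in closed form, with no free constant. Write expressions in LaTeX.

G(\theta) = - \frac{6 \theta^{2} \sin{\left(\frac{3 \theta}{2} + \frac{\pi}{4} \right)} + 20 \sin{\left(\frac{3 \theta}{2} + \frac{\pi}{4} \right)} + 9}{3 \left(3 \theta^{2} + 10\right)}

A first test for any G(\theta): its \theta-derivative must equal the given G'(\theta).
A general antiderivative is - \frac{2 \sin{\left(\frac{3 \theta}{2} + \frac{\pi}{4} \right)}}{3} - \frac{1}{2 \left(\frac{\theta^{2}}{2} + \frac{5}{3}\right)} + C.
The condition gives C = - \frac{3}{22} - \frac{2 \sin{\left(\frac{\pi}{4} + 3 \right)}}{3} - (- \frac{3}{22} - \frac{2 \sin{\left(\frac{\pi}{4} + 3 \right)}}{3}) = 0.
So G(\theta) = - \frac{6 \theta^{2} \sin{\left(\frac{3 \theta}{2} + \frac{\pi}{4} \right)} + 20 \sin{\left(\frac{3 \theta}{2} + \frac{\pi}{4} \right)} + 9}{3 \left(3 \theta^{2} + 10\right)}.
Check: d/d\theta[- \frac{6 \theta^{2} \sin{\left(\frac{3 \theta}{2} + \frac{\pi}{4} \right)} + 20 \sin{\left(\frac{3 \theta}{2} + \frac{\pi}{4} \right)} + 9}{3 \left(3 \theta^{2} + 10\right)}] = \frac{- 9 \theta^{4} \cos{\left(\frac{3 \theta}{2} + \frac{\pi}{4} \right)} - 60 \theta^{2} \cos{\left(\frac{3 \theta}{2} + \frac{\pi}{4} \right)} + 18 \theta - 100 \cos{\left(\frac{3 \theta}{2} + \frac{\pi}{4} \right)}}{9 \theta^{4} + 60 \theta^{2} + 100} = G'(\theta).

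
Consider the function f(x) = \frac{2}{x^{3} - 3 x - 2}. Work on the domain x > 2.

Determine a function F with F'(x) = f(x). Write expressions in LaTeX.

Factor the denominator (\left(x - 2\right) \left(x + 1\right)^{2}) and decompose: f = - \frac{2}{9 \left(x + 1\right)} - \frac{2}{3 \left(x + 1\right)^{2}} + \frac{2}{9 \left(x - 2\right)}; each piece integrates to a log, atan, or power term.
Check: d/dx[- \frac{2 \left(- x \log{\left(x - 2 \right)} + x \log{\left(x + 1 \right)} - \log{\left(x - 2 \right)} + \log{\left(x + 1 \right)} - 3\right)}{9 \left(x + 1\right)}] = \frac{2}{x^{3} - 3 x - 2} = f(x).

An antiderivative is F(x) = - \frac{2 \left(- x \log{\left(x - 2 \right)} + x \log{\left(x + 1 \right)} - \log{\left(x - 2 \right)} + \log{\left(x + 1 \right)} - 3\right)}{9 \left(x + 1\right)}.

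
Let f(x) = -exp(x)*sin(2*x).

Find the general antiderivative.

For F(x) to be correct the identity F'(x) - f(x) = 0 must hold.
Check: d/dx[-exp(x)*sin(2*x)/5 + 2*exp(x)*cos(2*x)/5] = -exp(x)*sin(2*x) = f(x).

F(x) = -exp(x)*sin(2*x)/5 + 2*exp(x)*cos(2*x)/5 + C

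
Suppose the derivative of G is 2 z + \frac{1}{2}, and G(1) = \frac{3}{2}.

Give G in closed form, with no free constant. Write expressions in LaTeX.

A candidate passes only if d/dz[G] lands on the given G'(z) exactly.
A general antiderivative is z^{2} + \frac{z}{2} - 1 + C.
The condition gives C = \frac{3}{2} - (\frac{1}{2}) = 1.
So G(z) = z^{2} + \frac{z}{2}.
Check: d/dz[z^{2} + \frac{z}{2}] = 2 z + \frac{1}{2} = G'(z).

G(z) = z^{2} + \frac{z}{2}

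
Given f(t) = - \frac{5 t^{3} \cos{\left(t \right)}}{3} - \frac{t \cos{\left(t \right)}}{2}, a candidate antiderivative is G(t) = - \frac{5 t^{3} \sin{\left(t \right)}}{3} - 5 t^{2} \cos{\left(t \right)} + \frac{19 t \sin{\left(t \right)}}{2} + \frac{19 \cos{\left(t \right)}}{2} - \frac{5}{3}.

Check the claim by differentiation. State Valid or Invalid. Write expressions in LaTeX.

Valid - the claim checks out under differentiation.

d/dt[G] = - \frac{5 t^{3} \cos{\left(t \right)}}{3} - \frac{t \cos{\left(t \right)}}{2}
This equals f(t) exactly, so the claim holds.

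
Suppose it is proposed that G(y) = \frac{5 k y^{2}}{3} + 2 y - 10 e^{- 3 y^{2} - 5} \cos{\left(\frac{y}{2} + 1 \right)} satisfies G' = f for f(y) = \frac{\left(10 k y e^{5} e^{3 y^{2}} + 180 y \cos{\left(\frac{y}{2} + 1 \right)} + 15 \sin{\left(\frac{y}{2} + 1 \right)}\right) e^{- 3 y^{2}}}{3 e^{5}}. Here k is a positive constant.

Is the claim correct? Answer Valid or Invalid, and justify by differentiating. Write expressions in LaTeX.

d/dy[G] = \frac{\left(10 k y e^{5} e^{3 y^{2}} + 180 y \cos{\left(\frac{y}{2} + 1 \right)} + 6 e^{5} e^{3 y^{2}} + 15 \sin{\left(\frac{y}{2} + 1 \right)}\right) e^{- 3 y^{2}}}{3 e^{5}}
d/dy[G] - f(y) = 2 != 0.

Invalid: d/dy[G] - f = 2, which is not 0.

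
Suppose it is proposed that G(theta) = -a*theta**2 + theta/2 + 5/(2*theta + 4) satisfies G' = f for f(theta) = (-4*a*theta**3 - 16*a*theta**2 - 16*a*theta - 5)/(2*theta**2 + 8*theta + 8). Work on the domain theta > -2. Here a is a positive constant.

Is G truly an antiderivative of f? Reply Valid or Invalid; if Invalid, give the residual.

Invalid: d/dtheta[G] - f = 1/2, which is not 0.

d/dtheta[G] = (-4*a*theta**3 - 16*a*theta**2 - 16*a*theta + theta**2 + 4*theta - 1)/(2*theta**2 + 8*theta + 8)
d/dtheta[G] - f(theta) = 1/2 != 0.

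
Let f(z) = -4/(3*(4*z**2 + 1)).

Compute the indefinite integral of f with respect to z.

F(z) = -2*atan(2*z)/3 + C

Recover f(z) by differentiating a candidate F(z); any mismatch rules it out.
Check: d/dz[-2*atan(2*z)/3] = -4/(12*z**2 + 3), which equals f(z).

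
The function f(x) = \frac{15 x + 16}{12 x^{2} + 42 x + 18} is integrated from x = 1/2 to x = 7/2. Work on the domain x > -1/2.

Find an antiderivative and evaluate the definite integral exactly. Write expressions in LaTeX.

Antiderivative: F(x) = \frac{17 \log{\left(x + \frac{1}{2} \right)}}{60} + \frac{29 \log{\left(x + 3 \right)}}{30}; value = - \frac{29 \log{\left(\frac{7}{2} \right)}}{30} + \frac{17 \log{\left(4 \right)}}{60} + \frac{29 \log{\left(\frac{13}{2} \right)}}{30}

The denominator factors as 6 \left(x + 3\right) \left(2 x + 1\right); partial fractions split f into directly integrable pieces: \frac{17}{30 \left(2 x + 1\right)} + \frac{29}{30 \left(x + 3\right)}.
F(x) = \frac{17 \log{\left(x + \frac{1}{2} \right)}}{60} + \frac{29 \log{\left(x + 3 \right)}}{30} is an antiderivative of f.
Check: d/dx[\frac{17 \log{\left(x + \frac{1}{2} \right)}}{60} + \frac{29 \log{\left(x + 3 \right)}}{30}] = \frac{15 x + 16}{12 x^{2} + 42 x + 18} = f(x).
F(7/2) = \frac{17 \log{\left(4 \right)}}{60} + \frac{29 \log{\left(\frac{13}{2} \right)}}{30}; F(1/2) = \frac{29 \log{\left(\frac{7}{2} \right)}}{30}.
Integral = F(7/2) - F(1/2) = - \frac{29 \log{\left(\frac{7}{2} \right)}}{30} + \frac{17 \log{\left(4 \right)}}{60} + \frac{29 \log{\left(\frac{13}{2} \right)}}{30}.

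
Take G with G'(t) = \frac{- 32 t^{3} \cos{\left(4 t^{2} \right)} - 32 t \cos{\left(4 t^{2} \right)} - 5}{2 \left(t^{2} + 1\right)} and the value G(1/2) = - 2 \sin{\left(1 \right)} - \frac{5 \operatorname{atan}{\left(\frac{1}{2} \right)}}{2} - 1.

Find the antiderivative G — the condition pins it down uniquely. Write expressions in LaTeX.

G(t) = \frac{- 4 \sin{\left(4 t^{2} \right)} - 5 \operatorname{atan}{\left(t \right)} - 2}{2}

A candidate passes only if d/dt[G] lands on the given G'(t) exactly.
A general antiderivative is - 2 \sin{\left(4 t^{2} \right)} - \frac{5 \operatorname{atan}{\left(t \right)}}{2} + C.
The condition gives C = - 2 \sin{\left(1 \right)} - \frac{5 \operatorname{atan}{\left(\frac{1}{2} \right)}}{2} - 1 - (- 2 \sin{\left(1 \right)} - \frac{5 \operatorname{atan}{\left(\frac{1}{2} \right)}}{2}) = -1.
So G(t) = \frac{- 4 \sin{\left(4 t^{2} \right)} - 5 \operatorname{atan}{\left(t \right)} - 2}{2}.
Check: d/dt[\frac{- 4 \sin{\left(4 t^{2} \right)} - 5 \operatorname{atan}{\left(t \right)} - 2}{2}] = \frac{- 32 t^{3} \cos{\left(4 t^{2} \right)} - 32 t \cos{\left(4 t^{2} \right)} - 5}{2 t^{2} + 2}, which equals G'(t).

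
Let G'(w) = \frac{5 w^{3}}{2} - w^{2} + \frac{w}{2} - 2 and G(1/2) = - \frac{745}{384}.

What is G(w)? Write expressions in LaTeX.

G(w) = \frac{5 w^{4}}{8} - \frac{w^{3}}{3} + \frac{w^{2}}{4} - 2 w - 1

The integrand splits into summands that can be handled one at a time.
A general antiderivative is \frac{5 w^{4}}{8} - \frac{w^{3}}{3} + \frac{w^{2}}{4} - 2 w + C.
The condition gives C = - \frac{745}{384} - (- \frac{361}{384}) = -1.
So G(w) = \frac{5 w^{4}}{8} - \frac{w^{3}}{3} + \frac{w^{2}}{4} - 2 w - 1.
Check: d/dw[\frac{5 w^{4}}{8} - \frac{w^{3}}{3} + \frac{w^{2}}{4} - 2 w - 1] = \frac{5 w^{3}}{2} - w^{2} + \frac{w}{2} - 2 = G'(w).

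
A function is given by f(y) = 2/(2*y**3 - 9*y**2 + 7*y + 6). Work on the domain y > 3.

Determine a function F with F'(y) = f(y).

An antiderivative is F(y) = 2*log(y - 3)/7 - 2*log(y - 2)/5 + 4*log(y + 1/2)/35.

Factor the denominator ((y - 3)*(y - 2)*(2*y + 1)) and decompose: f = 8/(35*(2*y + 1)) - 2/(5*(y - 2)) + 2/(7*(y - 3)); each piece integrates to a log, atan, or power term.
Check: d/dy[2*log(y - 3)/7 - 2*log(y - 2)/5 + 4*log(y + 1/2)/35] = 2/(2*y**3 - 9*y**2 + 7*y + 6) = f(y).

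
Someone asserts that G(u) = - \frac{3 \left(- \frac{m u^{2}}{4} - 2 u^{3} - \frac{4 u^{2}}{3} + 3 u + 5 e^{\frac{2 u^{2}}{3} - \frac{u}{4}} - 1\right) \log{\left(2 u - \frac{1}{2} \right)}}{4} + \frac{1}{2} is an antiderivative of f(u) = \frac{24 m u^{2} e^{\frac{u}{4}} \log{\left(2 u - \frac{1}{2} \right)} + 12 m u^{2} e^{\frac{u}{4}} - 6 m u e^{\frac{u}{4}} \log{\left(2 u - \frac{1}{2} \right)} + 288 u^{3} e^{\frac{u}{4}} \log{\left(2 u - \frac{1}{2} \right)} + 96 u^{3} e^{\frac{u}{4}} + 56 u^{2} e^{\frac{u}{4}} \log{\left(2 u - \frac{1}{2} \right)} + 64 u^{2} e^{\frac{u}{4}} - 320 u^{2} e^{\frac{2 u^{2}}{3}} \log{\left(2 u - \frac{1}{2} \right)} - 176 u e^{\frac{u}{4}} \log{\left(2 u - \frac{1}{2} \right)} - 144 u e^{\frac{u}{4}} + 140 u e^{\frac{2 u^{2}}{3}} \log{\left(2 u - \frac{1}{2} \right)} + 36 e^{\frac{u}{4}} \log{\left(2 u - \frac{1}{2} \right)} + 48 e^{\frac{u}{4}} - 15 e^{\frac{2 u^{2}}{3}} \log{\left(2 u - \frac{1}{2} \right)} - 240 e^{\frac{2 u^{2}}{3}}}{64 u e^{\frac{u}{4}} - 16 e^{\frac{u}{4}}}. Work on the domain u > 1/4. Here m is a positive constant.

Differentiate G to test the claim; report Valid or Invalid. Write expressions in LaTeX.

Valid - the claim checks out under differentiation.

d/du[G] = \frac{24 m u^{2} \log{\left(2 u - \frac{1}{2} \right)} + 12 m u^{2} - 6 m u \log{\left(2 u - \frac{1}{2} \right)} + 288 u^{3} \log{\left(2 u - \frac{1}{2} \right)} + 96 u^{3} + 56 u^{2} \log{\left(2 u - \frac{1}{2} \right)} + 64 u^{2} - 320 u^{2} e^{- \frac{u}{4}} e^{\frac{2 u^{2}}{3}} \log{\left(2 u - \frac{1}{2} \right)} - 176 u \log{\left(2 u - \frac{1}{2} \right)} - 144 u + 140 u e^{- \frac{u}{4}} e^{\frac{2 u^{2}}{3}} \log{\left(2 u - \frac{1}{2} \right)} + 36 \log{\left(2 u - \frac{1}{2} \right)} + 48 - 15 e^{- \frac{u}{4}} e^{\frac{2 u^{2}}{3}} \log{\left(2 u - \frac{1}{2} \right)} - 240 e^{- \frac{u}{4}} e^{\frac{2 u^{2}}{3}}}{64 u - 16}
This equals f(u) exactly, so the claim holds.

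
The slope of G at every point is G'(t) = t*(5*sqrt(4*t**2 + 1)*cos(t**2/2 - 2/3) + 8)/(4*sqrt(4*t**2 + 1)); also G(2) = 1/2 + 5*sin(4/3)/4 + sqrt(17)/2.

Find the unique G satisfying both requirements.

G(t) = sqrt(4*t**2 + 1)/2 + 5*sin(t**2/2 - 2/3)/4 + 1/2

For G(t) to be correct, d/dt[G] must agree with the stated G'(t) identically.
A general antiderivative is sqrt(4*t**2 + 1)/2 + 5*sin(t**2/2 - 2/3)/4 + C.
The condition gives C = 1/2 + 5*sin(4/3)/4 + sqrt(17)/2 - (5*sin(4/3)/4 + sqrt(17)/2) = 1/2.
So G(t) = sqrt(4*t**2 + 1)/2 + 5*sin(t**2/2 - 2/3)/4 + 1/2.
Check: d/dt[sqrt(4*t**2 + 1)/2 + 5*sin(t**2/2 - 2/3)/4 + 1/2] = (5*t*sqrt(4*t**2 + 1)*cos(t**2/2 - 2/3) + 8*t)/(4*sqrt(4*t**2 + 1)), which equals G'(t).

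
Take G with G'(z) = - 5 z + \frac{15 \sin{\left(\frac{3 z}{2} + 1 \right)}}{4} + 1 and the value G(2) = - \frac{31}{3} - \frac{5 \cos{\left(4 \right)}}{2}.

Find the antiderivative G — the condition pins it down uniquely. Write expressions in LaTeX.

Integrate term by term and add the pieces.
A general antiderivative is - \frac{5 z^{2}}{2} + z - \frac{5 \cos{\left(\frac{3 z}{2} + 1 \right)}}{2} - \frac{4}{3} + C.
The condition gives C = - \frac{31}{3} - \frac{5 \cos{\left(4 \right)}}{2} - (- \frac{28}{3} - \frac{5 \cos{\left(4 \right)}}{2}) = -1.
So G(z) = - \frac{5 z^{2}}{2} + z - \frac{5 \cos{\left(\frac{3 z}{2} + 1 \right)}}{2} - \frac{7}{3}.
Check: d/dz[- \frac{5 z^{2}}{2} + z - \frac{5 \cos{\left(\frac{3 z}{2} + 1 \right)}}{2} - \frac{7}{3}] = - 5 z + \frac{15 \sin{\left(\frac{3 z}{2} + 1 \right)}}{4} + 1 = G'(z).

G(z) = - \frac{5 z^{2}}{2} + z - \frac{5 \cos{\left(\frac{3 z}{2} + 1 \right)}}{2} - \frac{7}{3}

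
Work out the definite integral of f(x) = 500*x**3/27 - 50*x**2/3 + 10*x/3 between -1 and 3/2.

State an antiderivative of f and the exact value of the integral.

The substitution u = -5*x**2/3 + x works: f is exactly (dF/du)*(du/dx) for that inner function.
F(x) = 125*x**4/27 - 50*x**3/9 + 5*x**2/3 is an antiderivative of f.
Check: d/dx[125*x**4/27 - 50*x**3/9 + 5*x**2/3] = 500*x**3/27 - 50*x**2/3 + 10*x/3 = f(x).
F(3/2) = 135/16; F(-1) = 320/27.
Integral = F(3/2) - F(-1) = -1475/432.

Antiderivative: F(x) = 125*x**4/27 - 50*x**3/9 + 5*x**2/3; value = -1475/432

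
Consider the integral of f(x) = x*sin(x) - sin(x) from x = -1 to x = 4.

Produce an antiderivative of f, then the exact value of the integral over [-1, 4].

Antiderivative: F(x) = -x*cos(x) + sin(x) + cos(x); value = -2*cos(1) + sin(4) + sin(1) - 3*cos(4)

The integrand splits into summands that can be handled one at a time.
F(x) = -x*cos(x) + sin(x) + cos(x) is an antiderivative of f.
Check: d/dx[-x*cos(x) + sin(x) + cos(x)] = x*sin(x) - sin(x) = f(x).
F(4) = sin(4) - 3*cos(4); F(-1) = -sin(1) + 2*cos(1).
Integral = F(4) - F(-1) = -2*cos(1) + sin(4) + sin(1) - 3*cos(4).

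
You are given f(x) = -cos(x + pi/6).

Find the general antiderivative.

Any candidate F(x) must reproduce f(x) exactly when differentiated.
Check: d/dx[-sin(x + pi/6)] = -cos(x + pi/6) = f(x).

F(x) = -sin(x + pi/6) + C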